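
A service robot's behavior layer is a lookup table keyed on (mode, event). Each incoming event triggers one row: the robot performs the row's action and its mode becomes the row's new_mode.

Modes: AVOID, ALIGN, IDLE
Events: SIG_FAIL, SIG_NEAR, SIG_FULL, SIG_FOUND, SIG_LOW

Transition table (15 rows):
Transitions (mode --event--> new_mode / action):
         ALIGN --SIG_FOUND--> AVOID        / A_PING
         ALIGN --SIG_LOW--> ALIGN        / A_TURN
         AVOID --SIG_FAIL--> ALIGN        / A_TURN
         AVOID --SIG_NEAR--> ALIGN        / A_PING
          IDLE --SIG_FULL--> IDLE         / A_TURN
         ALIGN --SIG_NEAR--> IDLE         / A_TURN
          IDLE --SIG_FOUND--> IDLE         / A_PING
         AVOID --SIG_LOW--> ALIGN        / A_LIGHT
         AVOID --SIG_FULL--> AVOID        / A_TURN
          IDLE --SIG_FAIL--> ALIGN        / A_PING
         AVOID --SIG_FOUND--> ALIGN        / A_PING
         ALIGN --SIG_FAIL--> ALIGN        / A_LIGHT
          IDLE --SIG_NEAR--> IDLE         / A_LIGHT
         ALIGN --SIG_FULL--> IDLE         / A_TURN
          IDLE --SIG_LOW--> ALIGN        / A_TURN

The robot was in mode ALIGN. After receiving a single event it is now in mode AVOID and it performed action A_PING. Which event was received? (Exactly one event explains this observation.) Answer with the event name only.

try SIG_FAIL: (ALIGN, SIG_FAIL) → (ALIGN, A_LIGHT)
try SIG_NEAR: (ALIGN, SIG_NEAR) → (IDLE, A_TURN)
try SIG_FULL: (ALIGN, SIG_FULL) → (IDLE, A_TURN)
try SIG_FOUND: (ALIGN, SIG_FOUND) → (AVOID, A_PING)  ← matches
try SIG_LOW: (ALIGN, SIG_LOW) → (ALIGN, A_TURN)

SIG_FOUND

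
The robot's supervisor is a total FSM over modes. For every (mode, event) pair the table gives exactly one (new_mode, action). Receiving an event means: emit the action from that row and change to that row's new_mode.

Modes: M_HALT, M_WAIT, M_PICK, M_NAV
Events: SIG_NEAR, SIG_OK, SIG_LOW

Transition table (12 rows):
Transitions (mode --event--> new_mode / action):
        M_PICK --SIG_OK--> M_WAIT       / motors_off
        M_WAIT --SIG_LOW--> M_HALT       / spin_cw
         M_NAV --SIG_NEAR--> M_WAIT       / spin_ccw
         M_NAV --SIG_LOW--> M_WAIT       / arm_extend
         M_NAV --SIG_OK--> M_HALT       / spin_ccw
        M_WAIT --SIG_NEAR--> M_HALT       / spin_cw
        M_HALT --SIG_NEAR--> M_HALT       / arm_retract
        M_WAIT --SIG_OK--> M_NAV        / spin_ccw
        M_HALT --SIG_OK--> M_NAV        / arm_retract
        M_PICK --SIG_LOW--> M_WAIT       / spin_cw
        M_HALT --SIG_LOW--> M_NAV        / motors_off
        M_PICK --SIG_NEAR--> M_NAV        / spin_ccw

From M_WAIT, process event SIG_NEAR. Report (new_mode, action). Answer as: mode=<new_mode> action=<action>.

current mode = M_WAIT; filter table to that mode:
  (M_WAIT, SIG_LOW) → (M_HALT, spin_cw)
  (M_WAIT, SIG_NEAR) → (M_HALT, spin_cw)  ← event matches
  (M_WAIT, SIG_OK) → (M_NAV, spin_ccw)
event = SIG_NEAR selects (M_HALT, spin_cw)

mode=M_HALT action=spin_cw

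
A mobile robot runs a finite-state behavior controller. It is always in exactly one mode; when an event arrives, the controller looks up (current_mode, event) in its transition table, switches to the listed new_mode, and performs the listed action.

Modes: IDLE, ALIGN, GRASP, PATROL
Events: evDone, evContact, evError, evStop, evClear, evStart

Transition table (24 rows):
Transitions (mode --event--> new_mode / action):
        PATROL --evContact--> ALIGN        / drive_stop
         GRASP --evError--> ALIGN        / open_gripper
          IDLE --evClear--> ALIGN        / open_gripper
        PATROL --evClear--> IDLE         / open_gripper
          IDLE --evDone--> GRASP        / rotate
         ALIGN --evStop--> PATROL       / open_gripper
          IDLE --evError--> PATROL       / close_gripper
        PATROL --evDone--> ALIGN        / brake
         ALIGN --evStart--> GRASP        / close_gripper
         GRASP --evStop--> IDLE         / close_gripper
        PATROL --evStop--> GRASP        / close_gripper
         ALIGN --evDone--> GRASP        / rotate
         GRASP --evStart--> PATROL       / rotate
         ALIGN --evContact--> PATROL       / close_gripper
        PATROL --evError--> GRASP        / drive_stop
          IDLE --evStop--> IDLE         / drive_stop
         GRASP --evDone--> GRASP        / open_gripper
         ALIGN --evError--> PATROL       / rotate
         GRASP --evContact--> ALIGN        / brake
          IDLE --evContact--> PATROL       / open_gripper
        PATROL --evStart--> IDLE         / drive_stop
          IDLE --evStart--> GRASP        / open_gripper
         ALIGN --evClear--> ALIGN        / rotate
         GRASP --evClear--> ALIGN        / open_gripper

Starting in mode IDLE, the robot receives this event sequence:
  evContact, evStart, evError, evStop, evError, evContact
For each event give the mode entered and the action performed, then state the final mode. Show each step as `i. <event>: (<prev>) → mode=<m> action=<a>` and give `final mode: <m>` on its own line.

final mode: PATROL

1. evContact: (IDLE) → mode=PATROL action=open_gripper
2. evStart: (PATROL) → mode=IDLE action=drive_stop
3. evError: (IDLE) → mode=PATROL action=close_gripper
4. evStop: (PATROL) → mode=GRASP action=close_gripper
5. evError: (GRASP) → mode=ALIGN action=open_gripper
6. evContact: (ALIGN) → mode=PATROL action=close_gripper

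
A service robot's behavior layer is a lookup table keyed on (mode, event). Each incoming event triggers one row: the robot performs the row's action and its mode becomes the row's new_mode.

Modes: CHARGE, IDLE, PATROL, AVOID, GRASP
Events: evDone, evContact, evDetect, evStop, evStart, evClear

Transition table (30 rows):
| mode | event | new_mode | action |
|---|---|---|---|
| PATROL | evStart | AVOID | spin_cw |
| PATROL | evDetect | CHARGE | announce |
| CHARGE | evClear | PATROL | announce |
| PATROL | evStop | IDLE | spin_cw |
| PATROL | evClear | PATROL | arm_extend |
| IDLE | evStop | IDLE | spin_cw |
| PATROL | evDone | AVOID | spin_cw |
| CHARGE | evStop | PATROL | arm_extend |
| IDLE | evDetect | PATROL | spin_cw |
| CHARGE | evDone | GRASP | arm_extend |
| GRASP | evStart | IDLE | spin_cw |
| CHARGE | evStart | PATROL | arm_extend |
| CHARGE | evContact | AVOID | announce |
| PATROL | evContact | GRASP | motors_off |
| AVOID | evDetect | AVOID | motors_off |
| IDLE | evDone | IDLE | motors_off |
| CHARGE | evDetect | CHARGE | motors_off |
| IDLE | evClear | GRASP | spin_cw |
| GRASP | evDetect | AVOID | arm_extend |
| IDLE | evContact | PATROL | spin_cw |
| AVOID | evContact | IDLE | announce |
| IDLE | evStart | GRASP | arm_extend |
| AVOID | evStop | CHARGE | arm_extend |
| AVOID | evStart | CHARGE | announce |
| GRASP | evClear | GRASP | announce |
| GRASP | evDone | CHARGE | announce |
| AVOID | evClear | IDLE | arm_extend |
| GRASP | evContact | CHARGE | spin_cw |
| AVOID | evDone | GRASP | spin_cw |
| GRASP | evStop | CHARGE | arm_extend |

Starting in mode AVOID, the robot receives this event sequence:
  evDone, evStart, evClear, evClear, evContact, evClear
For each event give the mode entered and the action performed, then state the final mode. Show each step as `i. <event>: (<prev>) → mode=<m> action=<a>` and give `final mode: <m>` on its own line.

1. evDone: (AVOID) → mode=GRASP action=spin_cw
2. evStart: (GRASP) → mode=IDLE action=spin_cw
3. evClear: (IDLE) → mode=GRASP action=spin_cw
4. evClear: (GRASP) → mode=GRASP action=announce
5. evContact: (GRASP) → mode=CHARGE action=spin_cw
6. evClear: (CHARGE) → mode=PATROL action=announce

final mode: PATROL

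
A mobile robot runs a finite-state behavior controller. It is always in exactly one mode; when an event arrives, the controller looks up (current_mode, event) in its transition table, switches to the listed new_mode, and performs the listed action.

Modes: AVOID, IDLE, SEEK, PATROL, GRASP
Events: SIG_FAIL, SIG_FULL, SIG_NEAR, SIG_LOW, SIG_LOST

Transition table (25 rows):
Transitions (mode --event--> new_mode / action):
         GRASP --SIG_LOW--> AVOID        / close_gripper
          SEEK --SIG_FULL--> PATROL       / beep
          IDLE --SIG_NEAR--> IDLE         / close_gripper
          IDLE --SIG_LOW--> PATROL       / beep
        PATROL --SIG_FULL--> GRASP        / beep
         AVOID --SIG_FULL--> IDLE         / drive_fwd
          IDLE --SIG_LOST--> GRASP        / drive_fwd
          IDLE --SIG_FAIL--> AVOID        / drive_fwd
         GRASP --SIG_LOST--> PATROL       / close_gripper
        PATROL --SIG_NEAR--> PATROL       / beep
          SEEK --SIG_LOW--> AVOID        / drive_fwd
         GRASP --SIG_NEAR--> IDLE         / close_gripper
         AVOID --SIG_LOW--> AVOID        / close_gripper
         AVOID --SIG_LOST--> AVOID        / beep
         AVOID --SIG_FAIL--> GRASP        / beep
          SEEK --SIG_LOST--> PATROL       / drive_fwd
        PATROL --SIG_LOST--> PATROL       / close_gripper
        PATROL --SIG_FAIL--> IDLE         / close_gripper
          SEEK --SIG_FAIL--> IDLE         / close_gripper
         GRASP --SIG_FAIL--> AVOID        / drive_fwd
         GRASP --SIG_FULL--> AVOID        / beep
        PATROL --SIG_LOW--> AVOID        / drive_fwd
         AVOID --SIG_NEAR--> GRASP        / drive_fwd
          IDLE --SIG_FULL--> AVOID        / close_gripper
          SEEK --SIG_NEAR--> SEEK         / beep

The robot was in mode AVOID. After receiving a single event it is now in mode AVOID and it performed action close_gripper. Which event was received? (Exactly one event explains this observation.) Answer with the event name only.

try SIG_FAIL: (AVOID, SIG_FAIL) → (GRASP, beep)
try SIG_FULL: (AVOID, SIG_FULL) → (IDLE, drive_fwd)
try SIG_NEAR: (AVOID, SIG_NEAR) → (GRASP, drive_fwd)
try SIG_LOW: (AVOID, SIG_LOW) → (AVOID, close_gripper)  ← matches
try SIG_LOST: (AVOID, SIG_LOST) → (AVOID, beep)

SIG_LOW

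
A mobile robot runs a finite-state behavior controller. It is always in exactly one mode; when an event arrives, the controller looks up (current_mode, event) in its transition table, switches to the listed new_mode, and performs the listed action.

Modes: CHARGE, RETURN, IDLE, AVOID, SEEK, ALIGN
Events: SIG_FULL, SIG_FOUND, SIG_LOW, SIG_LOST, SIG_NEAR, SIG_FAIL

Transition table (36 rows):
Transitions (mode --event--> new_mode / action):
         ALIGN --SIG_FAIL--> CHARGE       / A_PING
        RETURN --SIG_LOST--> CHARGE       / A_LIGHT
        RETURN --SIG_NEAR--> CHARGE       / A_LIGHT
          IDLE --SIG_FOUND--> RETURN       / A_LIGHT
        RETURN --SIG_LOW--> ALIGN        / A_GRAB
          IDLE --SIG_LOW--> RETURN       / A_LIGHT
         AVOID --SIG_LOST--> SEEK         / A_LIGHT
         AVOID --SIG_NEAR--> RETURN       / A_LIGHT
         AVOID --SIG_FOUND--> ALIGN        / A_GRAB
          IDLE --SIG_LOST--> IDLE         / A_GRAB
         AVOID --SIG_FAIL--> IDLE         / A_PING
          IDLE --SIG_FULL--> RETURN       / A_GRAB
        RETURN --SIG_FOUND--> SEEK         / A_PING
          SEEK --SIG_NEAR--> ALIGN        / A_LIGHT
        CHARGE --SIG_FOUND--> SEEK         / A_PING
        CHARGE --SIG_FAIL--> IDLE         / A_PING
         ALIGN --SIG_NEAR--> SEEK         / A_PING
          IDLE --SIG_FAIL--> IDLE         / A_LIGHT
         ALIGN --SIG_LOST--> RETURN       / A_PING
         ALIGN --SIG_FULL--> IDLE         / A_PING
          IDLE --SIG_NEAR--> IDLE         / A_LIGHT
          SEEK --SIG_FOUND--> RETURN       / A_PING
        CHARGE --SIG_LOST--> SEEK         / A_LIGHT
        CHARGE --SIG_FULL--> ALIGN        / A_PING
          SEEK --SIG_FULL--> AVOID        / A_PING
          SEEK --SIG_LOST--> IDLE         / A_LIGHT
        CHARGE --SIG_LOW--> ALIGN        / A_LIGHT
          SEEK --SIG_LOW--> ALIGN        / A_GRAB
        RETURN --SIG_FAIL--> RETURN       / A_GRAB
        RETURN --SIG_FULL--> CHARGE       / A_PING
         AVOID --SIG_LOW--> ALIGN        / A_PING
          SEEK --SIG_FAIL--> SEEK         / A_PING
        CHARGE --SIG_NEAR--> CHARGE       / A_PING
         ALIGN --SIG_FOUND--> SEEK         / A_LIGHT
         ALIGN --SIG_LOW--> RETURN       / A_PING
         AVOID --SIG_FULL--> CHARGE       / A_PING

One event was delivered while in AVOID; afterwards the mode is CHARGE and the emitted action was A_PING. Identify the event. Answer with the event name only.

try SIG_FULL: (AVOID, SIG_FULL) → (CHARGE, A_PING)  ← matches
try SIG_FOUND: (AVOID, SIG_FOUND) → (ALIGN, A_GRAB)
try SIG_LOW: (AVOID, SIG_LOW) → (ALIGN, A_PING)
try SIG_LOST: (AVOID, SIG_LOST) → (SEEK, A_LIGHT)
try SIG_NEAR: (AVOID, SIG_NEAR) → (RETURN, A_LIGHT)
try SIG_FAIL: (AVOID, SIG_FAIL) → (IDLE, A_PING)

SIG_FULL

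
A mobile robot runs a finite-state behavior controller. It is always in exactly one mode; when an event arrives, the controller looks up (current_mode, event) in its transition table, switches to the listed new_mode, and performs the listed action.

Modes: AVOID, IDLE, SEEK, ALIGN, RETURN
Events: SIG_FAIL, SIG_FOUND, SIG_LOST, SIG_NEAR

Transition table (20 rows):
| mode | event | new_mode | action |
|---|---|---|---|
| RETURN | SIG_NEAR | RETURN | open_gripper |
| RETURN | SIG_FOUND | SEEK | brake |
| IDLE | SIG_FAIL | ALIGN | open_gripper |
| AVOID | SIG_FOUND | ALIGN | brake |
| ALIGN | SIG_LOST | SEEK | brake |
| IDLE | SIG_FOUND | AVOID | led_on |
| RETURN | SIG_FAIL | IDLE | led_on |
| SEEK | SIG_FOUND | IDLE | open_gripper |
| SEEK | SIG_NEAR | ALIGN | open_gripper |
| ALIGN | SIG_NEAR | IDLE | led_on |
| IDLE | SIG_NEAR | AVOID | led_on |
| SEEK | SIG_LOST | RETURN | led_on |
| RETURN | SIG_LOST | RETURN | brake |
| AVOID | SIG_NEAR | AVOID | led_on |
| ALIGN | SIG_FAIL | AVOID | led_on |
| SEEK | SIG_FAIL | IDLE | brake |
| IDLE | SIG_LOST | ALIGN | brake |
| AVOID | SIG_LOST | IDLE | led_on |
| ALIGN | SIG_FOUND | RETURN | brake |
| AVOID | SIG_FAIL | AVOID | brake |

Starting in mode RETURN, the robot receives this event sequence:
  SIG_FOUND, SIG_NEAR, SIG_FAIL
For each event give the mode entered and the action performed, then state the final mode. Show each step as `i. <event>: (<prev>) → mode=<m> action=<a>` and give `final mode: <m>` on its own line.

1. SIG_FOUND: (RETURN) → mode=SEEK action=brake
2. SIG_NEAR: (SEEK) → mode=ALIGN action=open_gripper
3. SIG_FAIL: (ALIGN) → mode=AVOID action=led_on

final mode: AVOID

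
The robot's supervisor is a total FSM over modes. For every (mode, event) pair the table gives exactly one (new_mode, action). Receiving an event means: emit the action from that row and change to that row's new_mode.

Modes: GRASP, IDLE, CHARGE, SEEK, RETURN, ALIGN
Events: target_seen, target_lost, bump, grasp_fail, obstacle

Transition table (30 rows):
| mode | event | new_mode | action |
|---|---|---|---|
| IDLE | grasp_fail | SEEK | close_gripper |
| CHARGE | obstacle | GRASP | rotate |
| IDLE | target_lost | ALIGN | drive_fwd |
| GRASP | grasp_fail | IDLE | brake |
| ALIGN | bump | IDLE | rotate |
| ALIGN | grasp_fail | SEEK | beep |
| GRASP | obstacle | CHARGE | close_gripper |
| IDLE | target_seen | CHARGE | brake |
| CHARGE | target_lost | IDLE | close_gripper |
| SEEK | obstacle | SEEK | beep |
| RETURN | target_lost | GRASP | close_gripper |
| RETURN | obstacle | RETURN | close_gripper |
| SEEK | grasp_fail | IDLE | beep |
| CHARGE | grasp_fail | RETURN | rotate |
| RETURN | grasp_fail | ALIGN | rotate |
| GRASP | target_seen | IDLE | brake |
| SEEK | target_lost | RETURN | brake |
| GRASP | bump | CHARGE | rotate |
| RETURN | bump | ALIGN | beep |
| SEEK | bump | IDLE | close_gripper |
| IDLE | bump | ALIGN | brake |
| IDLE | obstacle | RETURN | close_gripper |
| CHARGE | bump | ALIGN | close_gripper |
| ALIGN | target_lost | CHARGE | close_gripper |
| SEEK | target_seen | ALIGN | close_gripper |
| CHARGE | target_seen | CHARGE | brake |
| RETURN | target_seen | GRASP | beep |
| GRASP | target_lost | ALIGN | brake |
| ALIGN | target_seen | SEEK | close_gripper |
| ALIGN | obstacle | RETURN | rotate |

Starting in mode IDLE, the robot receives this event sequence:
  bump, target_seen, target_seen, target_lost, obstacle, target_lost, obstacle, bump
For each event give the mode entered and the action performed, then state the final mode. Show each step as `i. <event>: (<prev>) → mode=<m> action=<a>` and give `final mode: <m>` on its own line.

1. bump: (IDLE) → mode=ALIGN action=brake
2. target_seen: (ALIGN) → mode=SEEK action=close_gripper
3. target_seen: (SEEK) → mode=ALIGN action=close_gripper
4. target_lost: (ALIGN) → mode=CHARGE action=close_gripper
5. obstacle: (CHARGE) → mode=GRASP action=rotate
6. target_lost: (GRASP) → mode=ALIGN action=brake
7. obstacle: (ALIGN) → mode=RETURN action=rotate
8. bump: (RETURN) → mode=ALIGN action=beep

final mode: ALIGN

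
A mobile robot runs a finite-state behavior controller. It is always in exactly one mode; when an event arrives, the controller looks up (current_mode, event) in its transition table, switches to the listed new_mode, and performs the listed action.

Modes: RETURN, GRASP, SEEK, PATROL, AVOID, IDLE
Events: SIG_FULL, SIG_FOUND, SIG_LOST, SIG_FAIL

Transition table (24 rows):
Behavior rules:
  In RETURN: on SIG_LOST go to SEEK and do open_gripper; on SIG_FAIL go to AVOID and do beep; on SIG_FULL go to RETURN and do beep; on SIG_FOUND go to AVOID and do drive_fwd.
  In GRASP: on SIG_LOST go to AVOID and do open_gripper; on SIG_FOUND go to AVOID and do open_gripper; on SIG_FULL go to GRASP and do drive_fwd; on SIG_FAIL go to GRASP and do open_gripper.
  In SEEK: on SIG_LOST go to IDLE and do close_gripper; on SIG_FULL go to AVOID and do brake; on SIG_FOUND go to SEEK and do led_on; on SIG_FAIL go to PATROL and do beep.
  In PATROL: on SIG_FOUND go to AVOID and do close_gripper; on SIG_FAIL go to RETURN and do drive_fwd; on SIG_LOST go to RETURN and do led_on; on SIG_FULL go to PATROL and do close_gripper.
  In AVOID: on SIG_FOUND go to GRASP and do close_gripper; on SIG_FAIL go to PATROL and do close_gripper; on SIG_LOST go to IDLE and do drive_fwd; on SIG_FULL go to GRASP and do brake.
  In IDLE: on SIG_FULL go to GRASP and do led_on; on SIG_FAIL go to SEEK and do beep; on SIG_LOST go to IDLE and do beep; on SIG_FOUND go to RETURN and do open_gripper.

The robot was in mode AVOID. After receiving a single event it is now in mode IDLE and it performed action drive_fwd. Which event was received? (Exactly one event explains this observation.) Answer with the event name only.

try SIG_FULL: (AVOID, SIG_FULL) → (GRASP, brake)
try SIG_FOUND: (AVOID, SIG_FOUND) → (GRASP, close_gripper)
try SIG_LOST: (AVOID, SIG_LOST) → (IDLE, drive_fwd)  ← matches
try SIG_FAIL: (AVOID, SIG_FAIL) → (PATROL, close_gripper)

SIG_LOST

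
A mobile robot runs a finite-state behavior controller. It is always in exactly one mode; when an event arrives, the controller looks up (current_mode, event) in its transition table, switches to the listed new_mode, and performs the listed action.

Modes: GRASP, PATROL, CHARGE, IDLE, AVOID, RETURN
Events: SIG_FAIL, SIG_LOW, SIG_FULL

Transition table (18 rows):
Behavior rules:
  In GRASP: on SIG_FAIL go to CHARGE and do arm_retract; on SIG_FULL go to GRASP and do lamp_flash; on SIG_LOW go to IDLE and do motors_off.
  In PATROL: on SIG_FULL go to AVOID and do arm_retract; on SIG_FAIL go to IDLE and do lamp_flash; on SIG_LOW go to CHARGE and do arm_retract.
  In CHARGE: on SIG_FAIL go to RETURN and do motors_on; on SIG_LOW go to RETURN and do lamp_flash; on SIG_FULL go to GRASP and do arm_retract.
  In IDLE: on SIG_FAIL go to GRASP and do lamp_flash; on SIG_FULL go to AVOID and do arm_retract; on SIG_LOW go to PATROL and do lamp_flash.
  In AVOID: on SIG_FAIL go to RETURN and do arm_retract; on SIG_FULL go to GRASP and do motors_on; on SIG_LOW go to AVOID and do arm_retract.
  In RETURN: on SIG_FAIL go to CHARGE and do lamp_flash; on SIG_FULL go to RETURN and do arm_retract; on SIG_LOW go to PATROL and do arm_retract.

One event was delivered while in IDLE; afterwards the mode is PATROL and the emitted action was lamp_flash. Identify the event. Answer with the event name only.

try SIG_FAIL: (IDLE, SIG_FAIL) → (GRASP, lamp_flash)
try SIG_LOW: (IDLE, SIG_LOW) → (PATROL, lamp_flash)  ← matches
try SIG_FULL: (IDLE, SIG_FULL) → (AVOID, arm_retract)

SIG_LOW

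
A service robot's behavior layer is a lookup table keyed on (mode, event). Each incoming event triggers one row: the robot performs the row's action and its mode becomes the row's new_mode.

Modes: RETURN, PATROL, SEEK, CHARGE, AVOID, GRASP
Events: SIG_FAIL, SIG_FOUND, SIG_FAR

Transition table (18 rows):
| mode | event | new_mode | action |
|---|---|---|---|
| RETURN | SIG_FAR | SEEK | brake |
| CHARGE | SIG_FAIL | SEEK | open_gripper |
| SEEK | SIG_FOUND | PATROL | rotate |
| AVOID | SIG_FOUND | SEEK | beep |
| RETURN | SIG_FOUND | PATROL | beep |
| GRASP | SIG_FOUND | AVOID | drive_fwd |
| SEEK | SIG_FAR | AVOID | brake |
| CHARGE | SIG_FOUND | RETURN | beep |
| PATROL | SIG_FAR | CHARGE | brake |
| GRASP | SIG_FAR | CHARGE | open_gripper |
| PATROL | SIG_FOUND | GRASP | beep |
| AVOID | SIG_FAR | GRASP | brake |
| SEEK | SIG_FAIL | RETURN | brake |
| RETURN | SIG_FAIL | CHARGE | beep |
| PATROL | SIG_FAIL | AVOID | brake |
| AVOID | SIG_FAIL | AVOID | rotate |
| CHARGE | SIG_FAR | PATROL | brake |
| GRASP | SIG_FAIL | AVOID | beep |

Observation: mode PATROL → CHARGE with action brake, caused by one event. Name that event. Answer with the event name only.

SIG_FAR

try SIG_FAIL: (PATROL, SIG_FAIL) → (AVOID, brake)
try SIG_FOUND: (PATROL, SIG_FOUND) → (GRASP, beep)
try SIG_FAR: (PATROL, SIG_FAR) → (CHARGE, brake)  ← matches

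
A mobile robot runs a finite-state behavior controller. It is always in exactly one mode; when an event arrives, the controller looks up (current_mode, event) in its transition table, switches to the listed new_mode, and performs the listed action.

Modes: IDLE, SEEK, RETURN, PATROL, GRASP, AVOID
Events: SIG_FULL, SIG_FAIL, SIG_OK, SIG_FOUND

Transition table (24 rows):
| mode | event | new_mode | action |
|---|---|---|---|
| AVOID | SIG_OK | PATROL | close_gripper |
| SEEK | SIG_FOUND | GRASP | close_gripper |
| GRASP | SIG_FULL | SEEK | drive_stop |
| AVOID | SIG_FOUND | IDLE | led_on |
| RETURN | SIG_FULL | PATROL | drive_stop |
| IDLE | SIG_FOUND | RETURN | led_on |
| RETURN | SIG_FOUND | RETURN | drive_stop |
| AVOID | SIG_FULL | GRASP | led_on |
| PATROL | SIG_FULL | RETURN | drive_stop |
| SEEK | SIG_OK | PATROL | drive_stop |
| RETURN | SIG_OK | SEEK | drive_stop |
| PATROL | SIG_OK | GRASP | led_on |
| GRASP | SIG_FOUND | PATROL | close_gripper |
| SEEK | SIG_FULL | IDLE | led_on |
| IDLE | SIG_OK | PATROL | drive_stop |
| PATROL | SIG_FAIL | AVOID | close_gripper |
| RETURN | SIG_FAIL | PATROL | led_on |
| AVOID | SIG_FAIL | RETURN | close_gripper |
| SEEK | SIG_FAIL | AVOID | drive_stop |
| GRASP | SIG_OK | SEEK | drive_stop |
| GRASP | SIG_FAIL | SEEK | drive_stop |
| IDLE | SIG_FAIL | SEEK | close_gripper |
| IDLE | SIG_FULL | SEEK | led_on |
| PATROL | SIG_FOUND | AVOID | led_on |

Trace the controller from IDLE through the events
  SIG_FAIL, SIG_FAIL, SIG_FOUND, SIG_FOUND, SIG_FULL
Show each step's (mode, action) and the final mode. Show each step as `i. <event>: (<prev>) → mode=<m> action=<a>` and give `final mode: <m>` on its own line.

final mode: PATROL

1. SIG_FAIL: (IDLE) → mode=SEEK action=close_gripper
2. SIG_FAIL: (SEEK) → mode=AVOID action=drive_stop
3. SIG_FOUND: (AVOID) → mode=IDLE action=led_on
4. SIG_FOUND: (IDLE) → mode=RETURN action=led_on
5. SIG_FULL: (RETURN) → mode=PATROL action=drive_stop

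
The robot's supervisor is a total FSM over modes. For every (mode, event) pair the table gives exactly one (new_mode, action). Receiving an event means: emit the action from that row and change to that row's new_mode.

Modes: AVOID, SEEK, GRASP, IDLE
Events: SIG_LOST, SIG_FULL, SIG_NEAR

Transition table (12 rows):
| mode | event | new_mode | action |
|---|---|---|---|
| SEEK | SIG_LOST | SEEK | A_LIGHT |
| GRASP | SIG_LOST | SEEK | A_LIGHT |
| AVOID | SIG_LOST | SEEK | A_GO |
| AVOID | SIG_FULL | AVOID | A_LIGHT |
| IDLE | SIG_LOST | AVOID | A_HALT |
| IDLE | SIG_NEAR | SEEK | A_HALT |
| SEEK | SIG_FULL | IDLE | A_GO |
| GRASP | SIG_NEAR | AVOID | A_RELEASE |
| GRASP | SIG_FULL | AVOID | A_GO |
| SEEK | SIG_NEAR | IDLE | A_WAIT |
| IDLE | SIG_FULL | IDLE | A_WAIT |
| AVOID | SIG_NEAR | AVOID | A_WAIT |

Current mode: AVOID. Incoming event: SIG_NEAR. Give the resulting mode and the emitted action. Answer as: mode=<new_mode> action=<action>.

mode=AVOID action=A_WAIT

current mode = AVOID; filter table to that mode:
  (AVOID, SIG_LOST) → (SEEK, A_GO)
  (AVOID, SIG_FULL) → (AVOID, A_LIGHT)
  (AVOID, SIG_NEAR) → (AVOID, A_WAIT)  ← event matches
event = SIG_NEAR selects (AVOID, A_WAIT)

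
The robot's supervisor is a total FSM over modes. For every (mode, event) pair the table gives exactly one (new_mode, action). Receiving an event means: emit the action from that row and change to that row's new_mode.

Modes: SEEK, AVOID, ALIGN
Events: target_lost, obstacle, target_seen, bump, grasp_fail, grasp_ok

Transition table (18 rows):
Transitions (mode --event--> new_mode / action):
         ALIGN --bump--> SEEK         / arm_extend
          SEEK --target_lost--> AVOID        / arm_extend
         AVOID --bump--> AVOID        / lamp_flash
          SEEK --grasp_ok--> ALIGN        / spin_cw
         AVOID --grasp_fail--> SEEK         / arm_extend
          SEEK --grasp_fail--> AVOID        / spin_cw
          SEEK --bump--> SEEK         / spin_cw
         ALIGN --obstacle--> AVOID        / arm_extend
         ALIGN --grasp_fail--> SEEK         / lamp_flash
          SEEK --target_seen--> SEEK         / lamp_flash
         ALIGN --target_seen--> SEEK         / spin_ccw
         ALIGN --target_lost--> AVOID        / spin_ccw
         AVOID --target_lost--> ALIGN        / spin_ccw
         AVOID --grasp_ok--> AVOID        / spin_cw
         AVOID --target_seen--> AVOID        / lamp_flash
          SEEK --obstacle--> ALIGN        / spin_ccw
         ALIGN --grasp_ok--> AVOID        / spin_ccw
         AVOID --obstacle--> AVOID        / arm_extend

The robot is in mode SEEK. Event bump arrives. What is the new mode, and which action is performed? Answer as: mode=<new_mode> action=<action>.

mode=SEEK action=spin_cw

current mode = SEEK; filter table to that mode:
  (SEEK, target_lost) → (AVOID, arm_extend)
  (SEEK, grasp_ok) → (ALIGN, spin_cw)
  (SEEK, grasp_fail) → (AVOID, spin_cw)
  (SEEK, bump) → (SEEK, spin_cw)  ← event matches
  (SEEK, target_seen) → (SEEK, lamp_flash)
  (SEEK, obstacle) → (ALIGN, spin_ccw)
event = bump selects (SEEK, spin_cw)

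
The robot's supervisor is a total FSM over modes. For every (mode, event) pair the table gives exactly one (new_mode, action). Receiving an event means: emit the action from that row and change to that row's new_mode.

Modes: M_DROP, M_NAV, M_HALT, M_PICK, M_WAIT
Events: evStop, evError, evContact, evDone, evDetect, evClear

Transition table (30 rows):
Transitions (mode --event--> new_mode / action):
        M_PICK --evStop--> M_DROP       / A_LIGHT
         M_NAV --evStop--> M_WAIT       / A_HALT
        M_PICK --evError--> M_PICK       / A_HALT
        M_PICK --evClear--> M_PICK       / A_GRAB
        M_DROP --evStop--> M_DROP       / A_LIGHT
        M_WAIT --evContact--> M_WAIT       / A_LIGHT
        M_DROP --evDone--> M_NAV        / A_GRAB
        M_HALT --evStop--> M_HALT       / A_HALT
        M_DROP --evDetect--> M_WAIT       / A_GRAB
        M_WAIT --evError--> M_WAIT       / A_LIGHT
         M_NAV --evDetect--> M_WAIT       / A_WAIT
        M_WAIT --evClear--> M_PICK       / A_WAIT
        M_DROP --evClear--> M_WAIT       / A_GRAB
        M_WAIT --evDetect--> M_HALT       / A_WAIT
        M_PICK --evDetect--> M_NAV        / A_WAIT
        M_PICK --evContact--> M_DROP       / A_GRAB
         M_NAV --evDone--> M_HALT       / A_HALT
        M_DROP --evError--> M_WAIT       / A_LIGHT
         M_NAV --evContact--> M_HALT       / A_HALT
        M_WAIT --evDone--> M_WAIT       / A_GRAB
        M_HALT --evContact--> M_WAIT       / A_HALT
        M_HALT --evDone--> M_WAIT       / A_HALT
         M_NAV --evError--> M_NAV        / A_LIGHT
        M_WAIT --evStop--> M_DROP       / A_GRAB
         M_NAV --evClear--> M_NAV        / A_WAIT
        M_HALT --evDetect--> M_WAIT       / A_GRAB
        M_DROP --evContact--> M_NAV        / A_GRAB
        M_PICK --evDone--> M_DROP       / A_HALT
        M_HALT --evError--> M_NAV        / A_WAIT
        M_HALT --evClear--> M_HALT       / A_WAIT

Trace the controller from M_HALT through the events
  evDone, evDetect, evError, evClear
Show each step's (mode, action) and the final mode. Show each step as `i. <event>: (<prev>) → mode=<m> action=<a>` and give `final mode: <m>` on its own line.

final mode: M_NAV

1. evDone: (M_HALT) → mode=M_WAIT action=A_HALT
2. evDetect: (M_WAIT) → mode=M_HALT action=A_WAIT
3. evError: (M_HALT) → mode=M_NAV action=A_WAIT
4. evClear: (M_NAV) → mode=M_NAV action=A_WAIT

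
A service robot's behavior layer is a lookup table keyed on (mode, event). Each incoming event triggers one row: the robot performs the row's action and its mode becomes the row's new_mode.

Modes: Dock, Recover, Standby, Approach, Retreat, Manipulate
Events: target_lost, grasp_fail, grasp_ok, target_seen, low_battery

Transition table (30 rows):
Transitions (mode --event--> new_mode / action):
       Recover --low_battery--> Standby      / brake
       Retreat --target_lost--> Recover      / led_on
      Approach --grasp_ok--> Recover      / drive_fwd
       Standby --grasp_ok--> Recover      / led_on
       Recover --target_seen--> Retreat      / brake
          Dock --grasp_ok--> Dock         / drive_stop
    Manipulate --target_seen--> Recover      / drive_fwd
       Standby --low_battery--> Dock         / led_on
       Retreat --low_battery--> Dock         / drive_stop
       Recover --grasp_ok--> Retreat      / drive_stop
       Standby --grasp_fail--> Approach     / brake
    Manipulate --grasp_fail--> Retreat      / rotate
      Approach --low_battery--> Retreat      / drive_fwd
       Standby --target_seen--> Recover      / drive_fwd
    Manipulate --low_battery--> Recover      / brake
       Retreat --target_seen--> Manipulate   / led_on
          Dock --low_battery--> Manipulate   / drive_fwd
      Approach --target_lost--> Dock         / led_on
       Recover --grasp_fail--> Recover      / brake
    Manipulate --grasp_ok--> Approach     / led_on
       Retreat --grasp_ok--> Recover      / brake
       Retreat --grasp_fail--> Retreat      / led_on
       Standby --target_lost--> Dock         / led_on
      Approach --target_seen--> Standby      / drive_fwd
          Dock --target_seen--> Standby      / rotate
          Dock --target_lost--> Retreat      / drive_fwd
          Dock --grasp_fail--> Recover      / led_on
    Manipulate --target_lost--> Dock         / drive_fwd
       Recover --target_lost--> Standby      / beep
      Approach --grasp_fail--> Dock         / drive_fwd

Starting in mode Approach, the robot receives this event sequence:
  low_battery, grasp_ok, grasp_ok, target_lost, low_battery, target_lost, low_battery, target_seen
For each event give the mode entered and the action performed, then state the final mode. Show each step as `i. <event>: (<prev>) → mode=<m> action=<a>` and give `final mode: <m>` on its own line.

1. low_battery: (Approach) → mode=Retreat action=drive_fwd
2. grasp_ok: (Retreat) → mode=Recover action=brake
3. grasp_ok: (Recover) → mode=Retreat action=drive_stop
4. target_lost: (Retreat) → mode=Recover action=led_on
5. low_battery: (Recover) → mode=Standby action=brake
6. target_lost: (Standby) → mode=Dock action=led_on
7. low_battery: (Dock) → mode=Manipulate action=drive_fwd
8. target_seen: (Manipulate) → mode=Recover action=drive_fwd

final mode: Recover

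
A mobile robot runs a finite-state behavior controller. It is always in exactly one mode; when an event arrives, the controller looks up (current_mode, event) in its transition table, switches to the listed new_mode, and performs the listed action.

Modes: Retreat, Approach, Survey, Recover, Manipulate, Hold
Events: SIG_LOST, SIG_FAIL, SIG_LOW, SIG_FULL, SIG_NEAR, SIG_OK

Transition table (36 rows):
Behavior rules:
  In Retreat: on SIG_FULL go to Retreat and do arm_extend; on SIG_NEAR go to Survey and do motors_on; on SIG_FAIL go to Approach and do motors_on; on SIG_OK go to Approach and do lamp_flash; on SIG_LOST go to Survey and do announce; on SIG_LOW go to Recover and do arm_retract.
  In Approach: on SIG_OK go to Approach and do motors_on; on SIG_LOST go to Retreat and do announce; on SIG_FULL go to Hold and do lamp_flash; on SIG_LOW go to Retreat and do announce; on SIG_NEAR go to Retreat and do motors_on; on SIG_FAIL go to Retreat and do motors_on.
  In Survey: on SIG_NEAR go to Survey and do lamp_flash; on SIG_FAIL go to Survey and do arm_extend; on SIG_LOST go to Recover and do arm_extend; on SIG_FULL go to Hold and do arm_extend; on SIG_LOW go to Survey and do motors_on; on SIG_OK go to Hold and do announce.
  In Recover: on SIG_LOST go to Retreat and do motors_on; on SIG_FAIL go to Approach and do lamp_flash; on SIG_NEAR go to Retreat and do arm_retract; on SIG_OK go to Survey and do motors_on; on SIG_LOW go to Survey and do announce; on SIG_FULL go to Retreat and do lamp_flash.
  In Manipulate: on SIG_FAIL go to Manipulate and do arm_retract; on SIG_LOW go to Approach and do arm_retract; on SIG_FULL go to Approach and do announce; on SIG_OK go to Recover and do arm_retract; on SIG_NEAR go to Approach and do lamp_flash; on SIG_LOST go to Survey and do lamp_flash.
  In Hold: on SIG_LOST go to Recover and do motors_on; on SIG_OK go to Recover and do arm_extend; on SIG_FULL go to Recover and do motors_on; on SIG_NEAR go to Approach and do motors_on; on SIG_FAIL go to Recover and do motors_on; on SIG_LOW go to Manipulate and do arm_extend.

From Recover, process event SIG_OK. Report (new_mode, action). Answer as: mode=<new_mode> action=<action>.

current mode = Recover; filter table to that mode:
  (Recover, SIG_LOST) → (Retreat, motors_on)
  (Recover, SIG_FAIL) → (Approach, lamp_flash)
  (Recover, SIG_NEAR) → (Retreat, arm_retract)
  (Recover, SIG_OK) → (Survey, motors_on)  ← event matches
  (Recover, SIG_LOW) → (Survey, announce)
  (Recover, SIG_FULL) → (Retreat, lamp_flash)
event = SIG_OK selects (Survey, motors_on)

mode=Survey action=motors_on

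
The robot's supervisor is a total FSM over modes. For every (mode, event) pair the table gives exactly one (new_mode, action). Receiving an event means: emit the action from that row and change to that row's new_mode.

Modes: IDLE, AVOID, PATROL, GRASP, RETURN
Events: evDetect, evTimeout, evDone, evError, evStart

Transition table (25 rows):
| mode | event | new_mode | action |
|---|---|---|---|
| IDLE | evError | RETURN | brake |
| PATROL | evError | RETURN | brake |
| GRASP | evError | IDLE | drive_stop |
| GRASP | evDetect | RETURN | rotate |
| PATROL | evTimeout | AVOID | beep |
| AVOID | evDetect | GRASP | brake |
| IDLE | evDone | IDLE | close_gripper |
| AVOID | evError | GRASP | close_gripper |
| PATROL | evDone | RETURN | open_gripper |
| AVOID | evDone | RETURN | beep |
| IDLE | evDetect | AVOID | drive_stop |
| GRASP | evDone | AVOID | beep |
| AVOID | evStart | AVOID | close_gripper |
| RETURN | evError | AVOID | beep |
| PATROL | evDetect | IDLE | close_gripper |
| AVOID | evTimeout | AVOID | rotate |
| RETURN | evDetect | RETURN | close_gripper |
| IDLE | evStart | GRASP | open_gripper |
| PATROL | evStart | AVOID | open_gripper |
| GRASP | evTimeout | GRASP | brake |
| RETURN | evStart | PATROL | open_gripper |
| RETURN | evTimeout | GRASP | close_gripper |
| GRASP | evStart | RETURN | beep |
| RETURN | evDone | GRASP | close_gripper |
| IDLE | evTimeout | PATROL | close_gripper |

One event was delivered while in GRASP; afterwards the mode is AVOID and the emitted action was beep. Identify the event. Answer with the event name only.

evDone

try evDetect: (GRASP, evDetect) → (RETURN, rotate)
try evTimeout: (GRASP, evTimeout) → (GRASP, brake)
try evDone: (GRASP, evDone) → (AVOID, beep)  ← matches
try evError: (GRASP, evError) → (IDLE, drive_stop)
try evStart: (GRASP, evStart) → (RETURN, beep)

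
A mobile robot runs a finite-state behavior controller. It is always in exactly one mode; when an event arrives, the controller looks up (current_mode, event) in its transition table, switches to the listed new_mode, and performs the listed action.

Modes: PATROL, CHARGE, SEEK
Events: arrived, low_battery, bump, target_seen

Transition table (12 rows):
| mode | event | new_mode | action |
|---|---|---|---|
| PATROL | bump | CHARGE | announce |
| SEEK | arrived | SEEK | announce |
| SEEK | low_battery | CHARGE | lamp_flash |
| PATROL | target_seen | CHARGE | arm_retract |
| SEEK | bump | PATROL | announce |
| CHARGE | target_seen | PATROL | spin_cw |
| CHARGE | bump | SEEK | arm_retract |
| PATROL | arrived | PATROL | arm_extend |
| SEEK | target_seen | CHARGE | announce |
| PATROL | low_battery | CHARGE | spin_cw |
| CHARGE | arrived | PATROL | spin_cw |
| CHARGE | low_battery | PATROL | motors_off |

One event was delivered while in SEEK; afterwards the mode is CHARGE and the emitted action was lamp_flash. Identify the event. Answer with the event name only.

low_battery

try arrived: (SEEK, arrived) → (SEEK, announce)
try low_battery: (SEEK, low_battery) → (CHARGE, lamp_flash)  ← matches
try bump: (SEEK, bump) → (PATROL, announce)
try target_seen: (SEEK, target_seen) → (CHARGE, announce)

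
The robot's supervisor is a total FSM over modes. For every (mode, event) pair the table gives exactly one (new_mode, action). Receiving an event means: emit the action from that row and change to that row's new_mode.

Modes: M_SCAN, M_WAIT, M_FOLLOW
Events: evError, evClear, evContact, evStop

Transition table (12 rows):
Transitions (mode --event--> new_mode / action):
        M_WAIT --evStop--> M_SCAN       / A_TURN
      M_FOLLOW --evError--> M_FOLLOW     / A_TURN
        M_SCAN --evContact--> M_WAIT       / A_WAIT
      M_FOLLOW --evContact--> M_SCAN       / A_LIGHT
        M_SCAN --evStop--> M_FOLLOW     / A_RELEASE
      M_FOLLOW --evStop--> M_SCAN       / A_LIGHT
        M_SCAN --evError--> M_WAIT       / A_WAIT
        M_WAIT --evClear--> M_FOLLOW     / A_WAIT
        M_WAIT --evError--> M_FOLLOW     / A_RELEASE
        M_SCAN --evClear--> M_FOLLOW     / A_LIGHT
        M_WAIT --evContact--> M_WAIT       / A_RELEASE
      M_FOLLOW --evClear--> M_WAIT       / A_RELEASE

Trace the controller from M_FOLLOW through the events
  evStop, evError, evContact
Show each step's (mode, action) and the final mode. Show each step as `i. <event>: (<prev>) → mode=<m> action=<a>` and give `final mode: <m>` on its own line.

final mode: M_WAIT

1. evStop: (M_FOLLOW) → mode=M_SCAN action=A_LIGHT
2. evError: (M_SCAN) → mode=M_WAIT action=A_WAIT
3. evContact: (M_WAIT) → mode=M_WAIT action=A_RELEASE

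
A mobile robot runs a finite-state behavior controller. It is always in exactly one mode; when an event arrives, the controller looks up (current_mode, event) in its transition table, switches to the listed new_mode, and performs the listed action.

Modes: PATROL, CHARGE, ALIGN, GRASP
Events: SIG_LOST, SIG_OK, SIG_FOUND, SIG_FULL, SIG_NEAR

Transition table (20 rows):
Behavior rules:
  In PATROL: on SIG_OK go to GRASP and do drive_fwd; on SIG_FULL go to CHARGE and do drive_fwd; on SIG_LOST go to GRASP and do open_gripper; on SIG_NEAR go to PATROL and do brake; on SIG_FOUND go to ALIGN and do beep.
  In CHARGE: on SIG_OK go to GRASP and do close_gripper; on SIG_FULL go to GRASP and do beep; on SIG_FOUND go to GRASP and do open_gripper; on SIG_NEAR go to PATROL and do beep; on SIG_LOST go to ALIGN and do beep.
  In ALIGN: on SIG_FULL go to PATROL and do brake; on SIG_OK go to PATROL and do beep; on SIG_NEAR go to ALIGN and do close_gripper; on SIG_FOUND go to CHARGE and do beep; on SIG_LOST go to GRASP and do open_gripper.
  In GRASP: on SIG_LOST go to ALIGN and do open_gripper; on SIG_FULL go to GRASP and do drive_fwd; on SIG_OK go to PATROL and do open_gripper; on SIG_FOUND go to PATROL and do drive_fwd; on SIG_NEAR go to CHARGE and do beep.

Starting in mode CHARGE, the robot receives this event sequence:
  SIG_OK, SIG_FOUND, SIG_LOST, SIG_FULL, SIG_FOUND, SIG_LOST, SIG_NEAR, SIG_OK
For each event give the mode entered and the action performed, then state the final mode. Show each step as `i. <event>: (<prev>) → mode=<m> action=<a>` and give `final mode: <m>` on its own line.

final mode: GRASP

1. SIG_OK: (CHARGE) → mode=GRASP action=close_gripper
2. SIG_FOUND: (GRASP) → mode=PATROL action=drive_fwd
3. SIG_LOST: (PATROL) → mode=GRASP action=open_gripper
4. SIG_FULL: (GRASP) → mode=GRASP action=drive_fwd
5. SIG_FOUND: (GRASP) → mode=PATROL action=drive_fwd
6. SIG_LOST: (PATROL) → mode=GRASP action=open_gripper
7. SIG_NEAR: (GRASP) → mode=CHARGE action=beep
8. SIG_OK: (CHARGE) → mode=GRASP action=close_gripper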